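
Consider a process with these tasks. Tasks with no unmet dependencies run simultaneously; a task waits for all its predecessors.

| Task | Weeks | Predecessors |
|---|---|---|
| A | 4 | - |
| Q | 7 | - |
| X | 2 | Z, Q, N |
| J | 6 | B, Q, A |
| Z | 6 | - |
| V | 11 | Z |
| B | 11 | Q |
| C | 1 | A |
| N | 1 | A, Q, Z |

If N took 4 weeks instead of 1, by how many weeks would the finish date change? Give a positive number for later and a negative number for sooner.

0

Actual critical path: Q→B→J = 7+11+6 = 24 ⇒ 24 weeks.
N has 14 weeks of float (longest path through it is 10).
No other chain overtakes it, so the finish is 24 weeks.
Change in finish: 24 − 24 = +0 weeks.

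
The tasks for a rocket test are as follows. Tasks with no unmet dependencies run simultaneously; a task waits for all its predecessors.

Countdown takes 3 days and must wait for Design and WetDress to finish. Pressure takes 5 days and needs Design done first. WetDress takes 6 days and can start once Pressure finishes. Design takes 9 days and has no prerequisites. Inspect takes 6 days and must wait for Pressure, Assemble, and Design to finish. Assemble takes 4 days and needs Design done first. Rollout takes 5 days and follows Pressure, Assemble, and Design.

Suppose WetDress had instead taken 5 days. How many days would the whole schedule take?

22

Critical path before the change: Design→Pressure→WetDress→Countdown = 9+5+6+3 = 23 giving 23 days.
WetDress lies on that path, so at 5 days the path becomes 22 days.
That remains the longest chain; total 22 days.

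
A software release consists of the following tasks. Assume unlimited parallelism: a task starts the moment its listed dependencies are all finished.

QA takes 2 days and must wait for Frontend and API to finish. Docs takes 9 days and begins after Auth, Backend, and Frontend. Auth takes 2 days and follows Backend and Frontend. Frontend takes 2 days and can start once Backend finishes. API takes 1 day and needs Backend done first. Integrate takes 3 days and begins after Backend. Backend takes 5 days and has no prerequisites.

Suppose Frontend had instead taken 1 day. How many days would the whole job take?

17

The binding path is Backend→Frontend→Auth→Docs = 5+2+2+9 = 18; finish at 18 days.
Since Frontend is critical, the -1 change carries straight to that chain (now 17 days).
No other chain overtakes it, so the finish is 17 days.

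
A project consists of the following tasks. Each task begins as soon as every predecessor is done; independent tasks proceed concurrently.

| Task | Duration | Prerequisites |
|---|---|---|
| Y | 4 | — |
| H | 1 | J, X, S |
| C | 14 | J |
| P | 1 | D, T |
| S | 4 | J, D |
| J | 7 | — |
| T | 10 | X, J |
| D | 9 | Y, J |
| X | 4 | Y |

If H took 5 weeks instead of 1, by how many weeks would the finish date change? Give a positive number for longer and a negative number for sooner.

Actual critical path: J→D→S→H = 7+9+4+1 = 21 ⇒ 21 weeks.
H lies on that path, so at 5 weeks the path becomes 25 weeks.
The critical path is still J→D→S→H; finish is now 25 weeks.
Change in finish: 25 − 21 = +4 weeks.

4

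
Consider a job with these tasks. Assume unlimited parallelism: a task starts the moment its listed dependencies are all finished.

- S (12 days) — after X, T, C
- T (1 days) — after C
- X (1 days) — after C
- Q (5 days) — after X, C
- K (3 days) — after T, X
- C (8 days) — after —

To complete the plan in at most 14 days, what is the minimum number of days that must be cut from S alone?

7

Current finish: 21 days; target: 14.
S is on every critical path, so each day cut from S cuts the finish by one (this holds down to a finish of 14).
Need 21 − 14 = 7 days off S → S becomes 5 days, finish becomes 14.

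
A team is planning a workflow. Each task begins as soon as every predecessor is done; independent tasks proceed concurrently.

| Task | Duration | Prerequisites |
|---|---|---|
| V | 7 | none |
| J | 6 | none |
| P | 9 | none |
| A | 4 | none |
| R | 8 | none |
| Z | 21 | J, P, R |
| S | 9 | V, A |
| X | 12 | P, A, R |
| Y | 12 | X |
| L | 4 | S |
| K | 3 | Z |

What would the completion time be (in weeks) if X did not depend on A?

With the dependency in place, P→Z→K = 9+21+3 = 33 sets the finish at 33 weeks.
Dropping A→X doesn't change X's earliest start (9); another predecessor still binds.
After: P→Z→K = 9+21+3 = 33 → 33 weeks.

33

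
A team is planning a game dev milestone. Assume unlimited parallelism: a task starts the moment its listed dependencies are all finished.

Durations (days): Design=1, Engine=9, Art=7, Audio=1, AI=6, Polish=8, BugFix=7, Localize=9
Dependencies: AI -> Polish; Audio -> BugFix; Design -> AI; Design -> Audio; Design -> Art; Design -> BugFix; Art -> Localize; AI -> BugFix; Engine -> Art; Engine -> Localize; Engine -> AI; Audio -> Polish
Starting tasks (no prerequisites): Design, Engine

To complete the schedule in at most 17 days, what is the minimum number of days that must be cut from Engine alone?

Current finish: 25 days; target: 17.
Engine is on every critical path, so each day cut from Engine cuts the finish by one (this holds down to a finish of 17).
Need 25 − 17 = 8 days off Engine → Engine becomes 1 day, finish becomes 17.

8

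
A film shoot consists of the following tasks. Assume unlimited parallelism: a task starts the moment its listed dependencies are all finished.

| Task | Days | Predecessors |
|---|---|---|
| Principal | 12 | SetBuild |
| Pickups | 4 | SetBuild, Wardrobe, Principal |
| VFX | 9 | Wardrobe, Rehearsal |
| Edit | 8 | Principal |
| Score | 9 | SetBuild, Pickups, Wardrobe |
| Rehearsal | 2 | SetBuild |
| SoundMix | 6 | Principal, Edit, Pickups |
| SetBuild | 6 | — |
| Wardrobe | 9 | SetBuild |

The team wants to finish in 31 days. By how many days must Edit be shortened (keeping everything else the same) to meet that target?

Current finish: 32 days; target: 31.
Edit is on every critical path, so each day cut from Edit cuts the finish by one (this holds down to a finish of 31).
Need 32 − 31 = 1 day off Edit → Edit becomes 7 days, finish becomes 31.

1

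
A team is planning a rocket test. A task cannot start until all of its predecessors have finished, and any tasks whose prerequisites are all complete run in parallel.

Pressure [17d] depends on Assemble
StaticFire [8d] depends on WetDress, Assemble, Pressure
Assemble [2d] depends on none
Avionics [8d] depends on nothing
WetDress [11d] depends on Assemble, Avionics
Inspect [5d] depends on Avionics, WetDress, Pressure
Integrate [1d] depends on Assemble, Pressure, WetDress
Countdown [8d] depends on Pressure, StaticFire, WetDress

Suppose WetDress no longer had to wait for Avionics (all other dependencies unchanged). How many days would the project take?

Before: longest chain Avionics→WetDress→StaticFire→Countdown = 8+11+8+8 = 35, finish 35.
Without Avionics→WetDress, WetDress's earliest start moves from 8 to 2.
New critical path: Assemble→Pressure→StaticFire→Countdown = 2+17+8+8 = 35 ⇒ 35 days.

35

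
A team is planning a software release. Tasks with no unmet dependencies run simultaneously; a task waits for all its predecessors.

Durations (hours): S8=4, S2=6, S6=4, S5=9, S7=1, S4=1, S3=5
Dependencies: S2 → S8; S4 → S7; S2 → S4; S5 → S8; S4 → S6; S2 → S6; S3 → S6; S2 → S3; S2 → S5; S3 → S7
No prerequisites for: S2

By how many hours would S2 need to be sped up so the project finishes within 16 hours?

3

Current finish: 19 hours; target: 16.
S2 is on every critical path, so each hour cut from S2 cuts the finish by one (this holds down to a finish of 14).
Need 19 − 16 = 3 hours off S2 → S2 becomes 3 hours, finish becomes 16.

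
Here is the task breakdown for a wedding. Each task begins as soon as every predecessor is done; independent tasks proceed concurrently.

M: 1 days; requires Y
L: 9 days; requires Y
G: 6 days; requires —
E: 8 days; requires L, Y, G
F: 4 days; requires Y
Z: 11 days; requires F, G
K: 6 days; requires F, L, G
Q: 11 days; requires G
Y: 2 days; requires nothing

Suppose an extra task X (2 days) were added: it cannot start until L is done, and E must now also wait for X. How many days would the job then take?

Originally the job takes 19 days.
With X inserted, E now waits for max(L, Y, G, X).
New critical path: Y→L→X→E = 2+9+2+8 = 21 ⇒ 21 days.

21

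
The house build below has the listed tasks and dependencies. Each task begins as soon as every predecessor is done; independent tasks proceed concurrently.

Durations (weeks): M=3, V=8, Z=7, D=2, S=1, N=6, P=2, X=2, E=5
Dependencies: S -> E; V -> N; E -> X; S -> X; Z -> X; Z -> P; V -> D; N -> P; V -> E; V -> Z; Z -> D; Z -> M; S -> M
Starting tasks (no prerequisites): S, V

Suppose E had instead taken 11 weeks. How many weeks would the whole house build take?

Baseline: V→Z→M = 8+7+3 = 18 → 18 weeks.
E has 3 weeks of float (longest path through it is 15).
The binding chain switches to V→E→X = 8+11+2 = 21; finish 21 weeks.

21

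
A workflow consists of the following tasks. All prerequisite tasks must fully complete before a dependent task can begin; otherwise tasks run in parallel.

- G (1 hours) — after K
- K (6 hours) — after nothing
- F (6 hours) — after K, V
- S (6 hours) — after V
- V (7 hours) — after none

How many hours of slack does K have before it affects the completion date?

Critical path: V→F = 7+6 = 13, so the finish is 13 hours.
The longest chain containing K totals 12 hours.
Float = 13 − 12 = 1.

1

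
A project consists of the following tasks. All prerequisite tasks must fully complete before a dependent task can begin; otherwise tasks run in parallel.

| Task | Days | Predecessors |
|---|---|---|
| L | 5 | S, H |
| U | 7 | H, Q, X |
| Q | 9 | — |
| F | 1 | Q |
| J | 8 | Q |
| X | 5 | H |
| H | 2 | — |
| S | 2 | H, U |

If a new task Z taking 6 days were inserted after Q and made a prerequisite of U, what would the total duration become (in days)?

29

Originally the schedule takes 23 days.
With Z inserted, U now waits for max(H, Q, X, Z).
New critical path: Q→Z→U→S→L = 9+6+7+2+5 = 29 ⇒ 29 days.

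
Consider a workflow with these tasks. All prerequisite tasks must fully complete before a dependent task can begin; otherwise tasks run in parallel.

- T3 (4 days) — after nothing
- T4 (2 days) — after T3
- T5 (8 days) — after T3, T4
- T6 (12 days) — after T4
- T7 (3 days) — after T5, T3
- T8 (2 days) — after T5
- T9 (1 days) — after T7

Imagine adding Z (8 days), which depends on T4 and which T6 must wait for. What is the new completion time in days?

Originally the schedule takes 18 days.
With Z inserted, T6 now waits for max(T4, Z).
New critical path: T3→T4→Z→T6 = 4+2+8+12 = 26 ⇒ 26 days.

26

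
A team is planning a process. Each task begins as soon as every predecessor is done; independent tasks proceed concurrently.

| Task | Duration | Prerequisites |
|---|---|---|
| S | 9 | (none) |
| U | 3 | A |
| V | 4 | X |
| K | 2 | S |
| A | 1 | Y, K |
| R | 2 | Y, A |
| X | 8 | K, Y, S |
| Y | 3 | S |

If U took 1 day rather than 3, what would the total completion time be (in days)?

Baseline: S→Y→X→V = 9+3+8+4 = 24 → 24 days.
U is off the critical path — its longest chain is 16 days, giving 8 of slack.
That remains the longest chain; total 24 days.

24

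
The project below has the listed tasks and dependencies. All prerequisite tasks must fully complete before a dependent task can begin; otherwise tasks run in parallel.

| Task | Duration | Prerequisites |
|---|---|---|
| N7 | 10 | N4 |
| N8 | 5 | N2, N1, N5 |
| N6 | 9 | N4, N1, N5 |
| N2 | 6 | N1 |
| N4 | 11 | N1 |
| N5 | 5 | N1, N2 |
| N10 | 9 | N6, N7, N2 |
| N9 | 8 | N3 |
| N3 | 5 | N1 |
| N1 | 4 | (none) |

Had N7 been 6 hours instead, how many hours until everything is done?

33

Critical path before the change: N1→N4→N7→N10 = 4+11+10+9 = 34 giving 34 hours.
N7 lies on that path, so at 6 hours the path becomes 30 hours.
Now N1→N2→N5→N6→N10 = 4+6+5+9+9 = 33 is longest, so the finish becomes 33 hours.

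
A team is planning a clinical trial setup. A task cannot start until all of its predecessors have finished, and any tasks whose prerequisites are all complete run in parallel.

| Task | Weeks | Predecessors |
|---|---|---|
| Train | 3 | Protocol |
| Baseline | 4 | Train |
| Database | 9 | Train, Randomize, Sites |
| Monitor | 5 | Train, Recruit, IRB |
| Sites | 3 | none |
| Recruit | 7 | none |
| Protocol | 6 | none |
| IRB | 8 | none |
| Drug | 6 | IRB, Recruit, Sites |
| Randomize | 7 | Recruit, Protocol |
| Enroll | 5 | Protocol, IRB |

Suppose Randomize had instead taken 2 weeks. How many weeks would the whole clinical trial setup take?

Critical path before the change: Recruit→Randomize→Database = 7+7+9 = 23 giving 23 weeks.
Since Randomize is critical, the -5 change carries straight to that chain (now 18 weeks).
The binding chain switches to Protocol→Train→Database = 6+3+9 = 18; finish 18 weeks.

18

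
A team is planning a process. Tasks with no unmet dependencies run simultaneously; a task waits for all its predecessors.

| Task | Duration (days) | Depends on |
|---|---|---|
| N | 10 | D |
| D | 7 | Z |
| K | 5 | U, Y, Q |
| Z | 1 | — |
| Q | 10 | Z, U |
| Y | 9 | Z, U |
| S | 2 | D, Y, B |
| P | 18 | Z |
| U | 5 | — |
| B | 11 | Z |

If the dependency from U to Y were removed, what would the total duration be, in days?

20

Original critical path: U→Q→K = 5+10+5 = 20 ⇒ 20 days.
Without U→Y, Y's earliest start moves from 5 to 1.
New critical path: U→Q→K = 5+10+5 = 20 ⇒ 20 days.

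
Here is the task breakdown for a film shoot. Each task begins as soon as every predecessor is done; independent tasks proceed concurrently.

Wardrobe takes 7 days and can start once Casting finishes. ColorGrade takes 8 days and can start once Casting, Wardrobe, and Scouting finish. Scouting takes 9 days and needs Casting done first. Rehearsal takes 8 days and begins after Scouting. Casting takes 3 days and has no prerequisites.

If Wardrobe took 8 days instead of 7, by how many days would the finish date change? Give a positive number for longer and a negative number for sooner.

Baseline: Casting→Scouting→Rehearsal = 3+9+8 = 20 → 20 days.
Wardrobe has 2 days of float (longest path through it is 18).
That remains the longest chain; total 20 days.
Change in finish: 20 − 20 = +0 days.

0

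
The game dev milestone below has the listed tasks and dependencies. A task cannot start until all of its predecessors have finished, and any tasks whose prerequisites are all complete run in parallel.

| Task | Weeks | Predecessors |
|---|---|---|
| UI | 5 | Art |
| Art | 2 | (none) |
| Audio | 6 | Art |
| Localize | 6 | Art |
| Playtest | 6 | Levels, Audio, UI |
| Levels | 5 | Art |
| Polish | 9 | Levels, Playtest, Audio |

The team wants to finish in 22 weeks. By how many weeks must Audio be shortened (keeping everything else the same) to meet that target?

1

Current finish: 23 weeks; target: 22.
Audio is on every critical path, so each week cut from Audio cuts the finish by one (this holds down to a finish of 22).
Need 23 − 22 = 1 week off Audio → Audio becomes 5 weeks, finish becomes 22.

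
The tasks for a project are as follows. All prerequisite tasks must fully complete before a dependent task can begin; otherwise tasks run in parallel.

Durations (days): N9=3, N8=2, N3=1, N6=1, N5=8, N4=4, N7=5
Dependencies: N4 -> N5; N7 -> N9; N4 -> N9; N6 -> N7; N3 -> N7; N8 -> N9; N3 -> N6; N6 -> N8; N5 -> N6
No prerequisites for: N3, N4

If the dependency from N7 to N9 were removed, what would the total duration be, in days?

Original critical path: N4→N5→N6→N7→N9 = 4+8+1+5+3 = 21 ⇒ 21 days.
Without N7→N9, N9's earliest start moves from 18 to 15.
The longest chain is now N4→N5→N6→N7 = 4+8+1+5 = 18, so the project takes 18 days.

18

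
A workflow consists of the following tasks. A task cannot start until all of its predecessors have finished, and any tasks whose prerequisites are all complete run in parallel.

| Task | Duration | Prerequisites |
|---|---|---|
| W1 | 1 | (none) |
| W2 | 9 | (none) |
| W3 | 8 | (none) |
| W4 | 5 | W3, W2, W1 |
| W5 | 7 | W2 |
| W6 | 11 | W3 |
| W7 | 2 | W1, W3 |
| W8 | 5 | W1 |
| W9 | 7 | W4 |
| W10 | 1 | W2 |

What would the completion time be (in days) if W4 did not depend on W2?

20

Original critical path: W2→W4→W9 = 9+5+7 = 21 ⇒ 21 days.
Without W2→W4, W4's earliest start moves from 9 to 8.
After: W3→W4→W9 = 8+5+7 = 20 → 20 days.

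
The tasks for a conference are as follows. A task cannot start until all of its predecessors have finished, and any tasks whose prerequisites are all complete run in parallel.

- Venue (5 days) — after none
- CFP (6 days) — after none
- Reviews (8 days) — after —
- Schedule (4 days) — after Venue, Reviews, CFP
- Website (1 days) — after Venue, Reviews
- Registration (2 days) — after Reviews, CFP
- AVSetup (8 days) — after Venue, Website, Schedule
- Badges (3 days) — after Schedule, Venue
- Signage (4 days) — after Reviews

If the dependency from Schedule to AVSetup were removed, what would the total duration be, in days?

Before: longest chain Reviews→Schedule→AVSetup = 8+4+8 = 20, finish 20.
Without Schedule→AVSetup, AVSetup's earliest start moves from 12 to 9.
New critical path: Reviews→Website→AVSetup = 8+1+8 = 17 ⇒ 17 days.

17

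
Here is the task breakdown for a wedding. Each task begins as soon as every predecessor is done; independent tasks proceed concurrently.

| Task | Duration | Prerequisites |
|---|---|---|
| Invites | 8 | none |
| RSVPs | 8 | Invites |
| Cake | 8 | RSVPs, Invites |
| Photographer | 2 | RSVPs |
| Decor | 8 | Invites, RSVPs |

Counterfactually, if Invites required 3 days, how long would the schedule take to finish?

As given, the longest chain is Invites→RSVPs→Cake = 8+8+8 = 24, so the finish is 24 days.
Since Invites is critical, the -5 change carries straight to that chain (now 19 days).
That remains the longest chain; total 19 days.

19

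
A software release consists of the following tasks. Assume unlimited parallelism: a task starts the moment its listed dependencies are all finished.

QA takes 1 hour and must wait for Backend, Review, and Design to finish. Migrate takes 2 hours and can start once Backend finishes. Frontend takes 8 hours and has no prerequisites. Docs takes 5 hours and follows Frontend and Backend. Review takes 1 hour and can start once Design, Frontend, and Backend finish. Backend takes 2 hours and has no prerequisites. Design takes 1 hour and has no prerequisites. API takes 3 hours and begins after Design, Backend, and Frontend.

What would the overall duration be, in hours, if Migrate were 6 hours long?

13

The binding path is Frontend→Docs = 8+5 = 13; finish at 13 hours.
The longest path through Migrate is only 4 hours, so Migrate has float 9.
No other chain overtakes it, so the finish is 13 hours.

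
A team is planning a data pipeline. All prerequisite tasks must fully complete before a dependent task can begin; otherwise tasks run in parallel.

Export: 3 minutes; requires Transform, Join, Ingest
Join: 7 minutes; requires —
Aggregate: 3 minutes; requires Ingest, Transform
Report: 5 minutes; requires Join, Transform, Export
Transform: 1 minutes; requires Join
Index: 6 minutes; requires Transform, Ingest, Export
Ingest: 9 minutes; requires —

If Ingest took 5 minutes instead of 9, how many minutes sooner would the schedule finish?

1

The binding path is Ingest→Export→Index = 9+3+6 = 18; finish at 18 minutes.
Ingest is on the critical path; changing it to 5 makes that path 14 minutes.
The binding chain switches to Join→Transform→Export→Index = 7+1+3+6 = 17; finish 17 minutes.
Change in finish: 17 − 18 = -1 minutes.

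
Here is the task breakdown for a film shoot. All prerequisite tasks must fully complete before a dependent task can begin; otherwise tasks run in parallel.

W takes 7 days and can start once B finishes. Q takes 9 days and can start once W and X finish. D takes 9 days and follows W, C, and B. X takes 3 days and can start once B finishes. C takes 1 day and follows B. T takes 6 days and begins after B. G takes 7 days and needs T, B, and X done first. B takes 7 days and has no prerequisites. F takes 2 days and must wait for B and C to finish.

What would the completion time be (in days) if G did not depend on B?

With the dependency in place, B→W→D = 7+7+9 = 23 sets the finish at 23 days.
Dropping B→G doesn't change G's earliest start (13); another predecessor still binds.
After: B→W→D = 7+7+9 = 23 → 23 days.

23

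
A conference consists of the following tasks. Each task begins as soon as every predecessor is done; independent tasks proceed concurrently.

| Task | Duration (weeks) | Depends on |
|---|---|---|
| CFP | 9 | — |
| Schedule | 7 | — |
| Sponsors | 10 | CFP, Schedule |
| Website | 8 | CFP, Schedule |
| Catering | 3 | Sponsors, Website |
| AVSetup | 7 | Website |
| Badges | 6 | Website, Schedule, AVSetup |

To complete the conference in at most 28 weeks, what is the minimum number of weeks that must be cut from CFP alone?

2

Current finish: 30 weeks; target: 28.
CFP is on every critical path, so each week cut from CFP cuts the finish by one (this holds down to a finish of 28).
Need 30 − 28 = 2 weeks off CFP → CFP becomes 7 weeks, finish becomes 28.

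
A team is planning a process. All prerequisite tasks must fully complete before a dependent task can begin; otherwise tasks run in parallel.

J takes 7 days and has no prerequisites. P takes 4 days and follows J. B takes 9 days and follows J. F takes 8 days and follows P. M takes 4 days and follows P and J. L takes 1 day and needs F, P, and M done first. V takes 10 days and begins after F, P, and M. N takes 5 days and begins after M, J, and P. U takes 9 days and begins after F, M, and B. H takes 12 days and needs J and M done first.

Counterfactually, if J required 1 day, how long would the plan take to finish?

Critical path before the change: J→P→F→V = 7+4+8+10 = 29 giving 29 days.
J is on the critical path; changing it to 1 makes that path 23 days.
No other chain overtakes it, so the finish is 23 days.

23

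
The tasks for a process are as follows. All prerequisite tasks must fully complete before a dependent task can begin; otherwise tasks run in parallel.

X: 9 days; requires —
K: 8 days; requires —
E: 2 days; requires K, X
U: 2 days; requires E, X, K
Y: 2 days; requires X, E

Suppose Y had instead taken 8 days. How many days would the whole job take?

19

Actual critical path: X→E→Y = 9+2+2 = 13 ⇒ 13 days.
Y lies on that path, so at 8 days the path becomes 19 days.
The critical path is still X→E→Y; finish is now 19 days.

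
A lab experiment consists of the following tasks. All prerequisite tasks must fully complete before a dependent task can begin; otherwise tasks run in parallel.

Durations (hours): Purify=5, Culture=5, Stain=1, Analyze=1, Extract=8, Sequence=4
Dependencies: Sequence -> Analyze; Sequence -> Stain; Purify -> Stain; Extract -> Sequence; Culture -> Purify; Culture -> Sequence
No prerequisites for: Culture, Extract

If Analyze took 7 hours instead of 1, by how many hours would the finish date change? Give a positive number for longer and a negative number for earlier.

6

As given, the longest chain is Extract→Sequence→Analyze = 8+4+1 = 13, so the finish is 13 hours.
Analyze lies on that path, so at 7 hours the path becomes 19 hours.
That remains the longest chain; total 19 hours.
Change in finish: 19 − 13 = +6 hours.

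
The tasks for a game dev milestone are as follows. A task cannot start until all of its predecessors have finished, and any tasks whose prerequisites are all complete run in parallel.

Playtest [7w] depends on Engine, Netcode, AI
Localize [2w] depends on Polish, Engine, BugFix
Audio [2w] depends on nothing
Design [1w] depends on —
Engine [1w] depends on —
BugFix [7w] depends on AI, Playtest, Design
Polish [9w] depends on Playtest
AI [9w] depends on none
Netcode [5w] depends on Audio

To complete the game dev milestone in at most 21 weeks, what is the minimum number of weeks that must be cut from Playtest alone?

6

Current finish: 27 weeks; target: 21.
Playtest is on every critical path, so each week cut from Playtest cuts the finish by one (this holds down to a finish of 21).
Need 27 − 21 = 6 weeks off Playtest → Playtest becomes 1 week, finish becomes 21.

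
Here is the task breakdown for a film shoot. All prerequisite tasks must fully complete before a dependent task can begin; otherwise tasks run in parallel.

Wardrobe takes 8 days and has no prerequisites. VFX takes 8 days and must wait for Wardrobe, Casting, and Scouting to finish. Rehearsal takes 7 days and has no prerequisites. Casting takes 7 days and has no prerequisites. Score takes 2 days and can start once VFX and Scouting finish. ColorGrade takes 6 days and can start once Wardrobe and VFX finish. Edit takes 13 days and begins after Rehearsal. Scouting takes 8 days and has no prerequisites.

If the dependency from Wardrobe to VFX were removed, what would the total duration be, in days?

22

Before: longest chain Scouting→VFX→ColorGrade = 8+8+6 = 22, finish 22.
Dropping Wardrobe→VFX doesn't change VFX's earliest start (8); another predecessor still binds.
New critical path: Scouting→VFX→ColorGrade = 8+8+6 = 22 ⇒ 22 days.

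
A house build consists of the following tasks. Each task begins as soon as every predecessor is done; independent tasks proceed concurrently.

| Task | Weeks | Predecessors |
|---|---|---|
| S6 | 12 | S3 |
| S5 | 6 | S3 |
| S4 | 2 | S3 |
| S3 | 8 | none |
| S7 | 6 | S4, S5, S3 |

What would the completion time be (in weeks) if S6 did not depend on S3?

20

Before: longest chain S3→S5→S7 = 8+6+6 = 20, finish 20.
Without S3→S6, S6's earliest start moves from 8 to 0.
After: S3→S5→S7 = 8+6+6 = 20 → 20 weeks.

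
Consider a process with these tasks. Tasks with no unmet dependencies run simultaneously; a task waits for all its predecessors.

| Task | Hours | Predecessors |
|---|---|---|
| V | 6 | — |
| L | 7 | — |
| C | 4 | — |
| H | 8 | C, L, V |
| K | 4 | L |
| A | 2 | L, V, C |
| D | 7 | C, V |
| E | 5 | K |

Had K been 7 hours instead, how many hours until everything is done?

The binding path is L→K→E = 7+4+5 = 16; finish at 16 hours.
K is on the critical path; changing it to 7 makes that path 19 hours.
No other chain overtakes it, so the finish is 19 hours.

19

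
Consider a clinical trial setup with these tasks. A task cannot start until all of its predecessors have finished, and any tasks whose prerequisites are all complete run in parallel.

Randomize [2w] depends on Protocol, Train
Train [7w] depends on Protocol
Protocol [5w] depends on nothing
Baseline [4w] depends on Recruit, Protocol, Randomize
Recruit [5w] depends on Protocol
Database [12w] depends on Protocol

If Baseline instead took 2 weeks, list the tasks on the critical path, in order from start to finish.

The binding path is Protocol→Train→Randomize→Baseline = 5+7+2+4 = 18; finish at 18 weeks.
Baseline is on the critical path; changing it to 2 makes that path 16 weeks.
New critical path: Protocol→Database = 5+12 = 17 ⇒ 17 weeks.

Protocol, Database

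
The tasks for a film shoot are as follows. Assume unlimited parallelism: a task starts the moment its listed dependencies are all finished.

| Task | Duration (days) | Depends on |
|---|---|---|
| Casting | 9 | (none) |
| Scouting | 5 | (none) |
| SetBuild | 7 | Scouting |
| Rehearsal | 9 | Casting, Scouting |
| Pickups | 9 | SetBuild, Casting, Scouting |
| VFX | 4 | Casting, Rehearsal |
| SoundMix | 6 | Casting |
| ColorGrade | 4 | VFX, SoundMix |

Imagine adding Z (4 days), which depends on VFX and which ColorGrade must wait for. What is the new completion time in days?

30

Originally the project takes 26 days.
With Z inserted, ColorGrade now waits for max(VFX, SoundMix, Z).
New critical path: Casting→Rehearsal→VFX→Z→ColorGrade = 9+9+4+4+4 = 30 ⇒ 30 days.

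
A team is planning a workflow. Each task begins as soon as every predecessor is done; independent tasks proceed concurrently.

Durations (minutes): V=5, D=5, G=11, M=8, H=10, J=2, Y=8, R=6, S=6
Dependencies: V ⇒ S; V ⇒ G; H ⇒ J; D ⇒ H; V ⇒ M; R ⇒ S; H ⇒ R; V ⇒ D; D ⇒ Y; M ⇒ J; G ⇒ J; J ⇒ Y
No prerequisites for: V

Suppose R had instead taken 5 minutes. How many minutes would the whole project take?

31

Baseline: V→D→H→R→S = 5+5+10+6+6 = 32 → 32 minutes.
R is on the critical path; changing it to 5 makes that path 31 minutes.
The critical path is still V→D→H→R→S; finish is now 31 minutes.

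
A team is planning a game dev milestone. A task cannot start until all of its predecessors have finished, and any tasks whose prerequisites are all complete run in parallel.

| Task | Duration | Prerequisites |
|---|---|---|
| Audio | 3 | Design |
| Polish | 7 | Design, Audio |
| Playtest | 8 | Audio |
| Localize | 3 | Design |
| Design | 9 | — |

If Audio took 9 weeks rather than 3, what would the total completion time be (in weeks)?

Actual critical path: Design→Audio→Playtest = 9+3+8 = 20 ⇒ 20 weeks.
Audio is on the critical path; changing it to 9 makes that path 26 weeks.
No other chain overtakes it, so the finish is 26 weeks.

26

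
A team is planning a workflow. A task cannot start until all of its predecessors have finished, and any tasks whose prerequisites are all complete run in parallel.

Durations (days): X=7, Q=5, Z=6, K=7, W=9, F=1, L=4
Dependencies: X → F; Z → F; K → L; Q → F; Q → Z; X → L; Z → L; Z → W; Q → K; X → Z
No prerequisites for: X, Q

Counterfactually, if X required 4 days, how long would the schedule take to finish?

Critical path before the change: X→Z→W = 7+6+9 = 22 giving 22 days.
X lies on that path, so at 4 days the path becomes 19 days.
Now Q→Z→W = 5+6+9 = 20 is longest, so the finish becomes 20 days.

20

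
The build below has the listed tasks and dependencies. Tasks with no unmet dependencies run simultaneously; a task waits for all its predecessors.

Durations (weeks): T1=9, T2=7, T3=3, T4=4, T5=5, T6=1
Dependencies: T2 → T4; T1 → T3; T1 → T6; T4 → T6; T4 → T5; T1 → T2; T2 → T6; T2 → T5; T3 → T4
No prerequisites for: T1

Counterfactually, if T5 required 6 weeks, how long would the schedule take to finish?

Critical path before the change: T1→T2→T4→T5 = 9+7+4+5 = 25 giving 25 weeks.
T5 lies on that path, so at 6 weeks the path becomes 26 weeks.
That remains the longest chain; total 26 weeks.

26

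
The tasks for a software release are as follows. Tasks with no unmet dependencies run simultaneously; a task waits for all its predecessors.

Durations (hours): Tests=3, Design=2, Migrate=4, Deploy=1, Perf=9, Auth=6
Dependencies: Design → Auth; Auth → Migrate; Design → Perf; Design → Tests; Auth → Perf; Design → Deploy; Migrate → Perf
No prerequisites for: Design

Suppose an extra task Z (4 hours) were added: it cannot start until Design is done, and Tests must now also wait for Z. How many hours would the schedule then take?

Originally the schedule takes 21 hours.
With Z inserted, Tests now waits for max(Design, Z).
New critical path: Design→Auth→Migrate→Perf = 2+6+4+9 = 21 ⇒ 21 hours.

21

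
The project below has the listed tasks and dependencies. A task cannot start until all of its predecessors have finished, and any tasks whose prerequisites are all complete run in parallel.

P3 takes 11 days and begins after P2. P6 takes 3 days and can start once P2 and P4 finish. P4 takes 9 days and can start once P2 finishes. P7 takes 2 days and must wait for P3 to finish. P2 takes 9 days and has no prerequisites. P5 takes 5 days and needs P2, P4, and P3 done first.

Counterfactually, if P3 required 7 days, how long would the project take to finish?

23

Critical path before the change: P2→P3→P5 = 9+11+5 = 25 giving 25 days.
Since P3 is critical, the -4 change carries straight to that chain (now 21 days).
Now P2→P4→P5 = 9+9+5 = 23 is longest, so the finish becomes 23 days.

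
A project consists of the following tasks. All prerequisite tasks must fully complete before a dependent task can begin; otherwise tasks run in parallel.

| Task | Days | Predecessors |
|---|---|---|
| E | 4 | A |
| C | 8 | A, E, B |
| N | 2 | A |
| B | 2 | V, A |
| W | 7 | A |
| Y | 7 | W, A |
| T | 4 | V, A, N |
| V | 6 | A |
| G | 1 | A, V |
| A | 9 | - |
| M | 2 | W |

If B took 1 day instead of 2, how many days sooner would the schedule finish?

1

Actual critical path: A→V→B→C = 9+6+2+8 = 25 ⇒ 25 days.
Since B is critical, the -1 change carries straight to that chain (now 24 days).
No other chain overtakes it, so the finish is 24 days.
Change in finish: 24 − 25 = -1 days.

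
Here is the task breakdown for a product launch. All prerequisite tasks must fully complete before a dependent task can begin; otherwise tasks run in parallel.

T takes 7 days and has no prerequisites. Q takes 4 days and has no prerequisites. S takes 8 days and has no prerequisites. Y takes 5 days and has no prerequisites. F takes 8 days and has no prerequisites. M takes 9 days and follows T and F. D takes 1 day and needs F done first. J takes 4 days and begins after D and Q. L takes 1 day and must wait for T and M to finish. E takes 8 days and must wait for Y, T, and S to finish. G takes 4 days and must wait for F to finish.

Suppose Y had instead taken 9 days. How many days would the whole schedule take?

18

The binding path is F→M→L = 8+9+1 = 18; finish at 18 days.
Y is off the critical path — its longest chain is 13 days, giving 5 of slack.
No other chain overtakes it, so the finish is 18 days.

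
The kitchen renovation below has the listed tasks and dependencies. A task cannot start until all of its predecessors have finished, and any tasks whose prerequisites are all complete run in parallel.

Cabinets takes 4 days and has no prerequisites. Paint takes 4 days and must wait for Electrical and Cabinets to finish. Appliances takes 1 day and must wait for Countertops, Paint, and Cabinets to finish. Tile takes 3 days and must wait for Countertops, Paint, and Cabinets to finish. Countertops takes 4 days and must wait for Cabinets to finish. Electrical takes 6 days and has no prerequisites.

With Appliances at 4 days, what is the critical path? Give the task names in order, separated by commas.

Electrical, Paint, Appliances

Critical path before the change: Electrical→Paint→Tile = 6+4+3 = 13 giving 13 days.
Appliances is off the critical path — its longest chain is 11 days, giving 2 of slack.
The binding chain switches to Electrical→Paint→Appliances = 6+4+4 = 14; finish 14 days.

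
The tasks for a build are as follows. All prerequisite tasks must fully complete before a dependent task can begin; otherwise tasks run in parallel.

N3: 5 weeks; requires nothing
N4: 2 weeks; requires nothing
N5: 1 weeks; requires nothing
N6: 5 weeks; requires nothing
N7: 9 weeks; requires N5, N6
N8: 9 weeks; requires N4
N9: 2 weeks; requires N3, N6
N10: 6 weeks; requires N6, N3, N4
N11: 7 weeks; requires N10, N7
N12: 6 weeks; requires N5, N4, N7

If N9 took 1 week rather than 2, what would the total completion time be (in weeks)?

21

Actual critical path: N6→N7→N11 = 5+9+7 = 21 ⇒ 21 weeks.
N9 has 14 weeks of float (longest path through it is 7).
No other chain overtakes it, so the finish is 21 weeks.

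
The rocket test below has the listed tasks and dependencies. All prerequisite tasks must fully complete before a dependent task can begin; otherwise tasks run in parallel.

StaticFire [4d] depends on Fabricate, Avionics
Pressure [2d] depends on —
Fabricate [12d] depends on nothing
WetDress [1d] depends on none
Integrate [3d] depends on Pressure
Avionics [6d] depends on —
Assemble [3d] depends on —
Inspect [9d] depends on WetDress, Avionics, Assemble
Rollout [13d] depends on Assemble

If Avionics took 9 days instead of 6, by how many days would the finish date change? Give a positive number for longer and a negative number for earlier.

The binding path is Fabricate→StaticFire = 12+4 = 16; finish at 16 days.
Avionics is off the critical path — its longest chain is 15 days, giving 1 of slack.
New critical path: Avionics→Inspect = 9+9 = 18 ⇒ 18 days.
Change in finish: 18 − 16 = +2 days.

2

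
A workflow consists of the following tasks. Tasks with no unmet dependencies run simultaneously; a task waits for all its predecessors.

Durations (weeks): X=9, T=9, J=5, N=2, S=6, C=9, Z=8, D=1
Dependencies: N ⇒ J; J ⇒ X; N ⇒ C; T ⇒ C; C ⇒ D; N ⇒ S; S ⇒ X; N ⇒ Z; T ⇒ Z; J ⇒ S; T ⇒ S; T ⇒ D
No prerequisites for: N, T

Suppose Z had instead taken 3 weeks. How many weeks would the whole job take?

24

As given, the longest chain is T→S→X = 9+6+9 = 24, so the finish is 24 weeks.
The longest path through Z is only 17 weeks, so Z has float 7.
That remains the longest chain; total 24 weeks.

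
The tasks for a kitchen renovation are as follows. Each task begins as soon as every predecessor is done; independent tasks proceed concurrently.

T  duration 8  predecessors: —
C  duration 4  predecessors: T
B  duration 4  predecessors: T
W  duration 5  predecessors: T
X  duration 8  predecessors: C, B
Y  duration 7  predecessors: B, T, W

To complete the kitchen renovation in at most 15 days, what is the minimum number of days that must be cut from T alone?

Current finish: 20 days; target: 15.
T is on every critical path, so each day cut from T cuts the finish by one (this holds down to a finish of 13).
Need 20 − 15 = 5 days off T → T becomes 3 days, finish becomes 15.

5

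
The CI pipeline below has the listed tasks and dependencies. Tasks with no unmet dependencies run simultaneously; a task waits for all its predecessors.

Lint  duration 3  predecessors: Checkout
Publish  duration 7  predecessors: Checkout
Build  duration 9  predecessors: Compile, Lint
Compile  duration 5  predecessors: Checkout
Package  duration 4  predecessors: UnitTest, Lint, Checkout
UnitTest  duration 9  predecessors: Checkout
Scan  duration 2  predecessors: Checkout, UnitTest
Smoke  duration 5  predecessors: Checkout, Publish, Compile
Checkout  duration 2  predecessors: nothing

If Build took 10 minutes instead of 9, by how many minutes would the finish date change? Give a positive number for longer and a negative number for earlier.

1

Actual critical path: Checkout→Compile→Build = 2+5+9 = 16 ⇒ 16 minutes.
Build lies on that path, so at 10 minutes the path becomes 17 minutes.
That remains the longest chain; total 17 minutes.
Change in finish: 17 − 16 = +1 minutes.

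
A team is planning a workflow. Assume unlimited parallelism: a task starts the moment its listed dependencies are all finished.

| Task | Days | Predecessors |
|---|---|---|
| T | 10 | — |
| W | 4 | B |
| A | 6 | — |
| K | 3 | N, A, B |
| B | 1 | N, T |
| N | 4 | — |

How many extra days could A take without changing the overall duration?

The longest chain is T→B→W = 10+1+4 = 15; overall finish 15 days.
The longest chain containing A totals 9 days.
Slack of A = 6 − 0 = 6 days.

6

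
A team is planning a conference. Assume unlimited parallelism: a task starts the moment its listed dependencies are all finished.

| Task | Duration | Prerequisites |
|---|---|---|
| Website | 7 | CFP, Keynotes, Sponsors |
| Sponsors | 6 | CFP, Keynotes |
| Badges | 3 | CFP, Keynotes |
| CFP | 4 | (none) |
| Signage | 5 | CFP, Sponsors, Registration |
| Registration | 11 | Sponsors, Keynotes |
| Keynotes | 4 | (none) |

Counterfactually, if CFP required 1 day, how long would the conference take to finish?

26

Actual critical path: CFP→Sponsors→Registration→Signage = 4+6+11+5 = 26 ⇒ 26 days.
CFP is on the critical path; changing it to 1 makes that path 23 days.
Now Keynotes→Sponsors→Registration→Signage = 4+6+11+5 = 26 is longest, so the finish becomes 26 days.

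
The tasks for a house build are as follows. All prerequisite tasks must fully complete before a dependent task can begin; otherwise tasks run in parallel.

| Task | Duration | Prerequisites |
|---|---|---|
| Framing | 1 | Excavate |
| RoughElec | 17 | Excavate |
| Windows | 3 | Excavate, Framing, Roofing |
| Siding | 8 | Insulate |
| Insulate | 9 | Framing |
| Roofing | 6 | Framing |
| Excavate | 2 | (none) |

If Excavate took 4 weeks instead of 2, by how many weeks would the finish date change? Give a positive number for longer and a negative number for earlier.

Baseline: Excavate→Framing→Insulate→Siding = 2+1+9+8 = 20 → 20 weeks.
Excavate lies on that path, so at 4 weeks the path becomes 22 weeks.
The critical path is still Excavate→Framing→Insulate→Siding; finish is now 22 weeks.
Change in finish: 22 − 20 = +2 weeks.

2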